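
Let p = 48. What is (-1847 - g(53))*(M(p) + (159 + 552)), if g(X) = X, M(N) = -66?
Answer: -1225500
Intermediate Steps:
(-1847 - g(53))*(M(p) + (159 + 552)) = (-1847 - 1*53)*(-66 + (159 + 552)) = (-1847 - 53)*(-66 + 711) = -1900*645 = -1225500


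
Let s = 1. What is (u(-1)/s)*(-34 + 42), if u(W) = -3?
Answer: -24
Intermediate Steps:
(u(-1)/s)*(-34 + 42) = (-3/1)*(-34 + 42) = -3*1*8 = -3*8 = -24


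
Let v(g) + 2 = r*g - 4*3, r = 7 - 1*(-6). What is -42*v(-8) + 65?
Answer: 5021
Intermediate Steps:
r = 13 (r = 7 + 6 = 13)
v(g) = -14 + 13*g (v(g) = -2 + (13*g - 4*3) = -2 + (13*g - 12) = -2 + (-12 + 13*g) = -14 + 13*g)
-42*v(-8) + 65 = -42*(-14 + 13*(-8)) + 65 = -42*(-14 - 104) + 65 = -42*(-118) + 65 = 4956 + 65 = 5021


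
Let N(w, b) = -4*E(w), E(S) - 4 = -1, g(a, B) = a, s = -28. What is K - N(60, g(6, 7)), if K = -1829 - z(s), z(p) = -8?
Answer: -1809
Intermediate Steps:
E(S) = 3 (E(S) = 4 - 1 = 3)
N(w, b) = -12 (N(w, b) = -4*3 = -12)
K = -1821 (K = -1829 - 1*(-8) = -1829 + 8 = -1821)
K - N(60, g(6, 7)) = -1821 - 1*(-12) = -1821 + 12 = -1809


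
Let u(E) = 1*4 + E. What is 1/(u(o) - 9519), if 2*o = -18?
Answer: -1/9524 ≈ -0.00010500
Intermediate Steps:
o = -9 (o = (½)*(-18) = -9)
u(E) = 4 + E
1/(u(o) - 9519) = 1/((4 - 9) - 9519) = 1/(-5 - 9519) = 1/(-9524) = -1/9524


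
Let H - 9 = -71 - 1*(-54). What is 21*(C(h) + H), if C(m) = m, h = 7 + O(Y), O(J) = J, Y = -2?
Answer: -63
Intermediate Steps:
h = 5 (h = 7 - 2 = 5)
H = -8 (H = 9 + (-71 - 1*(-54)) = 9 + (-71 + 54) = 9 - 17 = -8)
21*(C(h) + H) = 21*(5 - 8) = 21*(-3) = -63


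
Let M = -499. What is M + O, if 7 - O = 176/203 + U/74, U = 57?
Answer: -7415419/15022 ≈ -493.64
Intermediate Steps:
O = 80559/15022 (O = 7 - (176/203 + 57/74) = 7 - 1*24595/15022 = 7 - 24595/15022 = 80559/15022 ≈ 5.3627)
M + O = -499 + 80559/15022 = -7415419/15022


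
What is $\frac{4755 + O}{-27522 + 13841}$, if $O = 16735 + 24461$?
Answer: $- \frac{45951}{13681} \approx -3.3587$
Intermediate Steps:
$O = 41196$
$\frac{4755 + O}{-27522 + 13841} = \frac{4755 + 41196}{-27522 + 13841} = \frac{45951}{-13681} = 45951 \left(- \frac{1}{13681}\right) = - \frac{45951}{13681}$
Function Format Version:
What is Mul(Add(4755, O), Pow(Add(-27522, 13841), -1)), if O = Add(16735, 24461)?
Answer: Rational(-45951, 13681) ≈ -3.3587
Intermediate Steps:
O = 41196
Mul(Add(4755, O), Pow(Add(-27522, 13841), -1)) = Mul(Add(4755, 41196), Pow(Add(-27522, 13841), -1)) = Mul(45951, Pow(-13681, -1)) = Mul(45951, Rational(-1, 13681)) = Rational(-45951, 13681)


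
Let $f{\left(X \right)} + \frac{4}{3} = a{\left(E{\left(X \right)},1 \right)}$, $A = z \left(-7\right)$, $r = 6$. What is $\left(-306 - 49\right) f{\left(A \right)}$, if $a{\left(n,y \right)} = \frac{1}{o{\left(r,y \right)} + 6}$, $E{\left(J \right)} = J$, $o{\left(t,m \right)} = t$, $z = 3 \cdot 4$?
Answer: $\frac{1775}{4} \approx 443.75$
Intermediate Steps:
$z = 12$
$a{\left(n,y \right)} = \frac{1}{12}$ ($a{\left(n,y \right)} = \frac{1}{6 + 6} = \frac{1}{12}$)
$A = -84$ ($A = 12 \left(-7\right) = -84$)
$f{\left(X \right)} = - \frac{5}{4}$ ($f{\left(X \right)} = - \frac{4}{3} + \frac{1}{12} = - \frac{5}{4}$)
$\left(-306 - 49\right) f{\left(A \right)} = \left(-306 - 49\right) \left(- \frac{5}{4}\right) = \left(-355\right) \left(- \frac{5}{4}\right) = \frac{1775}{4}$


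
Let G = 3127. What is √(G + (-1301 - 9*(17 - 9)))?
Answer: √1754 ≈ 41.881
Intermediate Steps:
√(G + (-1301 - 9*(17 - 9))) = √(3127 + (-1301 - 9*(17 - 9))) = √(3127 + (-1301 - 9*8)) = √(3127 + (-1301 - 72)) = √(3127 - 1373) = √1754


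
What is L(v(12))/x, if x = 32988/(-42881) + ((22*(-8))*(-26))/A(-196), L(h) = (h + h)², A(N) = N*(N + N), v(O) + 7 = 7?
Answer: 0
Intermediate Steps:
v(O) = 0 (v(O) = -7 + 7 = 0)
A(N) = 2*N² (A(N) = N*(2*N) = 2*N²)
L(h) = 4*h² (L(h) = (2*h)² = 4*h²)
x = -73072205/102957281 (x = 32988/(-42881) + ((22*(-8))*(-26))/((2*(-196)²)) = 32988*(-1/42881) + (-176*(-26))/((2*38416)) = -32988/42881 + 4576/76832 = -32988/42881 + 4576*(1/76832) = -32988/42881 + 143/2401 = -73072205/102957281 ≈ -0.70973)
L(v(12))/x = (4*0²)/(-73072205/102957281) = (4*0)*(-102957281/73072205) = 0*(-102957281/73072205) = 0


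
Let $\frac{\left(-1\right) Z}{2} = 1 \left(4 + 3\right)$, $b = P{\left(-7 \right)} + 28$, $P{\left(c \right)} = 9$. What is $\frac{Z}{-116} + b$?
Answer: $\frac{2153}{58} \approx 37.121$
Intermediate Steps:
$b = 37$ ($b = 9 + 28 = 37$)
$Z = -14$ ($Z = - 2 \cdot 1 \left(4 + 3\right) = - 2 \cdot 1 \cdot 7 = \left(-2\right) 7 = -14$)
$\frac{Z}{-116} + b = \frac{1}{-116} \left(-14\right) + 37 = \left(- \frac{1}{116}\right) \left(-14\right) + 37 = \frac{7}{58} + 37 = \frac{2153}{58}$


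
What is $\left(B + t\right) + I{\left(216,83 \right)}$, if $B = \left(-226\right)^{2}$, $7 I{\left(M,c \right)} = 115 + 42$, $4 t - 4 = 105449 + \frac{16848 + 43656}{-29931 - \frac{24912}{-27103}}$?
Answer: $\frac{586470405892001}{7571153156} \approx 77461.0$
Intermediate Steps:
$t = \frac{28513768163827}{1081593308}$ ($t = 1 + \frac{105449 + \frac{16848 + 43656}{-29931 - \frac{24912}{-27103}}}{4} = 1 + \frac{105449 + \frac{60504}{-29931 - - \frac{24912}{27103}}}{4} = 1 + \frac{105449 + \frac{60504}{-29931 + \frac{24912}{27103}}}{4} = 1 + \frac{105449 + \frac{60504}{- \frac{811194981}{27103}}}{4} = 1 + \frac{105449 + 60504 \left(- \frac{27103}{811194981}\right)}{4} = 1 + \frac{105449 - \frac{546613304}{270398327}}{4} = 1 + \frac{1}{4} \cdot \frac{28512686570519}{270398327} = 1 + \frac{28512686570519}{1081593308} = \frac{28513768163827}{1081593308} \approx 26363.0$)
$I{\left(M,c \right)} = \frac{157}{7}$ ($I{\left(M,c \right)} = \frac{115 + 42}{7} = \frac{1}{7} \cdot 157 = \frac{157}{7}$)
$B = 51076$
$\left(B + t\right) + I{\left(216,83 \right)} = \left(51076 + \frac{28513768163827}{1081593308}\right) + \frac{157}{7} = \frac{83757227963235}{1081593308} + \frac{157}{7} = \frac{586470405892001}{7571153156}$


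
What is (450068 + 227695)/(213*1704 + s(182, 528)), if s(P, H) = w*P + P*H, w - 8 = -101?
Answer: 225921/147374 ≈ 1.5330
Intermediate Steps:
w = -93 (w = 8 - 101 = -93)
s(P, H) = -93*P + H*P (s(P, H) = -93*P + P*H = -93*P + H*P)
(450068 + 227695)/(213*1704 + s(182, 528)) = (450068 + 227695)/(213*1704 + 182*(-93 + 528)) = 677763/(362952 + 182*435) = 677763/(362952 + 79170) = 677763/442122 = 677763*(1/442122) = 225921/147374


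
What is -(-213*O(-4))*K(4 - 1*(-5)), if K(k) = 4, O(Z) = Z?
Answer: -3408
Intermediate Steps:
-(-213*O(-4))*K(4 - 1*(-5)) = -(-213*(-4))*4 = -852*4 = -1*3408 = -3408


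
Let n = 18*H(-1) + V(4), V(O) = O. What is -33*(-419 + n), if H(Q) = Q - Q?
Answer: 13695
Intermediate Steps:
H(Q) = 0
n = 4 (n = 18*0 + 4 = 0 + 4 = 4)
-33*(-419 + n) = -33*(-419 + 4) = -33*(-415) = 13695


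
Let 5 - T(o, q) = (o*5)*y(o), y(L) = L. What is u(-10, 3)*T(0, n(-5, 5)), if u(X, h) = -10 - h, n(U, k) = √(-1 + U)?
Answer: -65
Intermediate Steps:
T(o, q) = 5 - 5*o² (T(o, q) = 5 - o*5*o = 5 - 5*o*o = 5 - 5*o²)
u(-10, 3)*T(0, n(-5, 5)) = (-10 - 1*3)*(5 - 5*0²) = (-10 - 3)*(5 - 5*0) = -13*(5 + 0) = -13*5 = -65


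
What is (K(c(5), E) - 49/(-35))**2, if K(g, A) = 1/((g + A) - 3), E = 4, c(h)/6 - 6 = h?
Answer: 224676/112225 ≈ 2.0020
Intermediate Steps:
c(h) = 36 + 6*h
K(g, A) = 1/(-3 + A + g) (K(g, A) = 1/((A + g) - 3) = 1/(-3 + A + g))
(K(c(5), E) - 49/(-35))**2 = (1/(-3 + 4 + (36 + 6*5)) - 49/(-35))**2 = (1/(-3 + 4 + (36 + 30)) - 49*(-1/35))**2 = (1/(-3 + 4 + 66) + 7/5)**2 = (1/67 + 7/5)**2 = (474/335)**2 = 224676/112225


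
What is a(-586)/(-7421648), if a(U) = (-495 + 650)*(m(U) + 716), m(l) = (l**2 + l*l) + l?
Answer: -1717305/119704 ≈ -14.346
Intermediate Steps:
m(l) = l + 2*l**2 (m(l) = (l**2 + l**2) + l = 2*l**2 + l = l + 2*l**2)
a(U) = 110980 + 155*U*(1 + 2*U) (a(U) = (-495 + 650)*(U*(1 + 2*U) + 716) = 155*(716 + U*(1 + 2*U)) = 110980 + 155*U*(1 + 2*U))
a(-586)/(-7421648) = (110980 + 155*(-586)*(1 + 2*(-586)))/(-7421648) = (110980 + 155*(-586)*(1 - 1172))*(-1/7421648) = (110980 + 155*(-586)*(-1171))*(-1/7421648) = (110980 + 106361930)*(-1/7421648) = 106472910*(-1/7421648) = -1717305/119704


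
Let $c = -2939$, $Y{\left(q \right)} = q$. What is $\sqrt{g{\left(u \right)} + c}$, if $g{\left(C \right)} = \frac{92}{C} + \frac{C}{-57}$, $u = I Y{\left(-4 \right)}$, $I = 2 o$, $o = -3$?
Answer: $\frac{i \sqrt{38150898}}{114} \approx 54.181 i$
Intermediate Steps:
$I = -6$ ($I = 2 \left(-3\right) = -6$)
$u = 24$ ($u = \left(-6\right) \left(-4\right) = 24$)
$g{\left(C \right)} = \frac{92}{C} - \frac{C}{57}$ ($g{\left(C \right)} = \frac{92}{C} + C \left(- \frac{1}{57}\right) = \frac{92}{C} - \frac{C}{57}$)
$\sqrt{g{\left(u \right)} + c} = \sqrt{\left(\frac{92}{24} - \frac{8}{19}\right) - 2939} = \sqrt{\left(92 \cdot \frac{1}{24} - \frac{8}{19}\right) - 2939} = \sqrt{\left(\frac{23}{6} - \frac{8}{19}\right) - 2939} = \sqrt{\frac{389}{114} - 2939} = \sqrt{- \frac{334657}{114}} = \frac{i \sqrt{38150898}}{114}$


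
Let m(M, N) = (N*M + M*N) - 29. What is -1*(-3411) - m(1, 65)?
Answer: 3310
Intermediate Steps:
m(M, N) = -29 + 2*M*N (m(M, N) = (M*N + M*N) - 29 = 2*M*N - 29 = -29 + 2*M*N)
-1*(-3411) - m(1, 65) = -1*(-3411) - (-29 + 2*1*65) = 3411 - (-29 + 130) = 3411 - 1*101 = 3411 - 101 = 3310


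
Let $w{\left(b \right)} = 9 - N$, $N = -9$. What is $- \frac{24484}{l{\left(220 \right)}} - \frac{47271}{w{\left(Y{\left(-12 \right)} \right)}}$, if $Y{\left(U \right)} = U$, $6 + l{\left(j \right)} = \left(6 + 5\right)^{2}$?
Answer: $- \frac{1958959}{690} \approx -2839.1$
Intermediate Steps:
$l{\left(j \right)} = 115$ ($l{\left(j \right)} = -6 + \left(6 + 5\right)^{2} = -6 + 11^{2} = -6 + 121 = 115$)
$w{\left(b \right)} = 18$ ($w{\left(b \right)} = 9 - -9 = 9 + 9 = 18$)
$- \frac{24484}{l{\left(220 \right)}} - \frac{47271}{w{\left(Y{\left(-12 \right)} \right)}} = - \frac{24484}{115} - \frac{47271}{18} = \left(-24484\right) \frac{1}{115} - \frac{15757}{6} = - \frac{24484}{115} - \frac{15757}{6} = - \frac{1958959}{690}$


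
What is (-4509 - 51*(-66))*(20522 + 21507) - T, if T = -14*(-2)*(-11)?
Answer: -48038839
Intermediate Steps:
T = -308 (T = 28*(-11) = -308)
(-4509 - 51*(-66))*(20522 + 21507) - T = (-4509 - 51*(-66))*(20522 + 21507) - 1*(-308) = (-4509 + 3366)*42029 + 308 = -1143*42029 + 308 = -48039147 + 308 = -48038839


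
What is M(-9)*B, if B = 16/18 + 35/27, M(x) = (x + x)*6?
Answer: -236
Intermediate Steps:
M(x) = 12*x (M(x) = (2*x)*6 = 12*x)
B = 59/27 (B = 16*(1/18) + 35*(1/27) = 8/9 + 35/27 = 59/27 ≈ 2.1852)
M(-9)*B = (12*(-9))*(59/27) = -108*59/27 = -236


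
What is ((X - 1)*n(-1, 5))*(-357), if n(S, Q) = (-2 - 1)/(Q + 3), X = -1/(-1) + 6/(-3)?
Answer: -1071/4 ≈ -267.75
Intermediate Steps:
X = -1 (X = -1*(-1) + 6*(-⅓) = 1 - 2 = -1)
n(S, Q) = -3/(3 + Q)
((X - 1)*n(-1, 5))*(-357) = ((-1 - 1)*(-3/(3 + 5)))*(-357) = -(-6)/8*(-357) = -2*(-3/8)*(-357) = (¾)*(-357) = -1071/4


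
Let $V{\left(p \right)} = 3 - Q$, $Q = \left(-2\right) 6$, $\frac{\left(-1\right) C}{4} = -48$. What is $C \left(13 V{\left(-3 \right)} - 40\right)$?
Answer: $29760$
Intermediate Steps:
$C = 192$ ($C = \left(-4\right) \left(-48\right) = 192$)
$Q = -12$
$V{\left(p \right)} = 15$ ($V{\left(p \right)} = 3 - -12 = 3 + 12 = 15$)
$C \left(13 V{\left(-3 \right)} - 40\right) = 192 \left(13 \cdot 15 - 40\right) = 192 \left(195 - 40\right) = 192 \cdot 155 = 29760$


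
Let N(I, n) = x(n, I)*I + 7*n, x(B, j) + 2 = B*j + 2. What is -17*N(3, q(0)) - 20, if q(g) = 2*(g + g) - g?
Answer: -20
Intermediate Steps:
x(B, j) = B*j (x(B, j) = -2 + (B*j + 2) = -2 + (2 + B*j) = B*j)
q(g) = 3*g (q(g) = 2*(2*g) - g = 4*g - g = 3*g)
N(I, n) = 7*n + n*I**2 (N(I, n) = (n*I)*I + 7*n = (I*n)*I + 7*n = n*I**2 + 7*n = 7*n + n*I**2)
-17*N(3, q(0)) - 20 = -17*3*0*(7 + 3**2) - 20 = -0*(7 + 9) - 20 = -0*16 - 20 = -17*0 - 20 = 0 - 20 = -20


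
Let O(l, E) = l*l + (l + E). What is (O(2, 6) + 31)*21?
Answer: 903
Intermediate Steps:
O(l, E) = E + l + l² (O(l, E) = l² + (E + l) = E + l + l²)
(O(2, 6) + 31)*21 = ((6 + 2 + 2²) + 31)*21 = ((6 + 2 + 4) + 31)*21 = (12 + 31)*21 = 43*21 = 903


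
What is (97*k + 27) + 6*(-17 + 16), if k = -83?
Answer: -8030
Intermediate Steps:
(97*k + 27) + 6*(-17 + 16) = (97*(-83) + 27) + 6*(-17 + 16) = (-8051 + 27) + 6*(-1) = -8024 - 6 = -8030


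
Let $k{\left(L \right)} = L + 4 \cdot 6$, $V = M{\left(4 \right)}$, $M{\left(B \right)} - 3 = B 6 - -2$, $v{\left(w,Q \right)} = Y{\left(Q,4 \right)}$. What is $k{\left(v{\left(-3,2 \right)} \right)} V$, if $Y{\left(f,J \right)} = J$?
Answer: $812$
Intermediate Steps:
$v{\left(w,Q \right)} = 4$
$M{\left(B \right)} = 5 + 6 B$ ($M{\left(B \right)} = 3 + \left(B 6 - -2\right) = 3 + \left(6 B + 2\right) = 3 + \left(2 + 6 B\right) = 5 + 6 B$)
$V = 29$ ($V = 5 + 6 \cdot 4 = 5 + 24 = 29$)
$k{\left(L \right)} = 24 + L$ ($k{\left(L \right)} = L + 24 = 24 + L$)
$k{\left(v{\left(-3,2 \right)} \right)} V = \left(24 + 4\right) 29 = 28 \cdot 29 = 812$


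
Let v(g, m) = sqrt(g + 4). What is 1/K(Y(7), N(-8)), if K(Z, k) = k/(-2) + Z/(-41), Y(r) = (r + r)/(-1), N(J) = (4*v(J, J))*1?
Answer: 287/13546 + 1681*I/6773 ≈ 0.021187 + 0.24819*I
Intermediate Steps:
v(g, m) = sqrt(4 + g)
N(J) = 4*sqrt(4 + J) (N(J) = (4*sqrt(4 + J))*1 = 4*sqrt(4 + J))
Y(r) = -2*r (Y(r) = (2*r)*(-1) = -2*r)
K(Z, k) = -k/2 - Z/41 (K(Z, k) = k*(-1/2) + Z*(-1/41) = -k/2 - Z/41)
1/K(Y(7), N(-8)) = 1/(-2*sqrt(4 - 8) - (-2)*7/41) = 1/(-2*sqrt(-4) - 1/41*(-14)) = 1/(-2*2*I + 14/41) = 1/(-4*I + 14/41) = 1/(14/41 - 4*I) = 1681*(14/41 + 4*I)/27092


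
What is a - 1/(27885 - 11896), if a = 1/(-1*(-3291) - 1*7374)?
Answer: -20072/65283087 ≈ -0.00030746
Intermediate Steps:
a = -1/4083 (a = 1/(3291 - 7374) = 1/(-4083) = -1/4083 ≈ -0.00024492)
a - 1/(27885 - 11896) = -1/4083 - 1/(27885 - 11896) = -1/4083 - 1/15989 = -20072/65283087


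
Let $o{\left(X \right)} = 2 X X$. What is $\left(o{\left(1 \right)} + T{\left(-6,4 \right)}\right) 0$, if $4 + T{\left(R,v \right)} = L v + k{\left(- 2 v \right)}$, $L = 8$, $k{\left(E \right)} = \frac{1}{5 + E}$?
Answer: $0$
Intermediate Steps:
$o{\left(X \right)} = 2 X^{2}$
$T{\left(R,v \right)} = -4 + \frac{1}{5 - 2 v} + 8 v$ ($T{\left(R,v \right)} = -4 + \left(8 v + \frac{1}{5 - 2 v}\right) = -4 + \left(\frac{1}{5 - 2 v} + 8 v\right) = -4 + \frac{1}{5 - 2 v} + 8 v$)
$\left(o{\left(1 \right)} + T{\left(-6,4 \right)}\right) 0 = \left(2 \cdot 1^{2} + \frac{19 - 192 + 16 \cdot 4^{2}}{-5 + 2 \cdot 4}\right) 0 = \left(2 \cdot 1 + \frac{19 - 192 + 16 \cdot 16}{-5 + 8}\right) 0 = \left(2 + \frac{19 - 192 + 256}{3}\right) 0 = \left(2 + \frac{1}{3} \cdot 83\right) 0 = \left(2 + \frac{83}{3}\right) 0 = \frac{89}{3} \cdot 0 = 0$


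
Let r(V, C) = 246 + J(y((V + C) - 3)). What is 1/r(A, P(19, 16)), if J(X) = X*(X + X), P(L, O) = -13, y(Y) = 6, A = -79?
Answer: 1/318 ≈ 0.0031447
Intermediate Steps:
J(X) = 2*X² (J(X) = X*(2*X) = 2*X²)
r(V, C) = 318 (r(V, C) = 246 + 2*6² = 246 + 2*36 = 246 + 72 = 318)
1/r(A, P(19, 16)) = 1/318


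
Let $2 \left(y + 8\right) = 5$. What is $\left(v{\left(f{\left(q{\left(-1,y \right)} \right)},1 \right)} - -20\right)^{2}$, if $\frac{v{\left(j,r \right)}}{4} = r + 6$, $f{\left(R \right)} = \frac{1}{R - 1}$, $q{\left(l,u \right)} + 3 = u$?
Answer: $2304$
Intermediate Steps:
$y = - \frac{11}{2}$ ($y = -8 + \frac{1}{2} \cdot 5 = -8 + \frac{5}{2} = - \frac{11}{2} \approx -5.5$)
$q{\left(l,u \right)} = -3 + u$
$f{\left(R \right)} = \frac{1}{-1 + R}$
$v{\left(j,r \right)} = 24 + 4 r$ ($v{\left(j,r \right)} = 4 \left(r + 6\right) = 4 \left(6 + r\right) = 24 + 4 r$)
$\left(v{\left(f{\left(q{\left(-1,y \right)} \right)},1 \right)} - -20\right)^{2} = \left(\left(24 + 4 \cdot 1\right) - -20\right)^{2} = \left(\left(24 + 4\right) + 20\right)^{2} = \left(28 + 20\right)^{2} = 48^{2} = 2304$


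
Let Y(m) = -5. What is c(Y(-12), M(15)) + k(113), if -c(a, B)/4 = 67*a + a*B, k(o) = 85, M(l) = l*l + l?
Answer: 6225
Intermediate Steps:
M(l) = l + l**2 (M(l) = l**2 + l = l + l**2)
c(a, B) = -268*a - 4*B*a (c(a, B) = -4*(67*a + a*B) = -4*(67*a + B*a) = -268*a - 4*B*a)
c(Y(-12), M(15)) + k(113) = -4*(-5)*(67 + 15*(1 + 15)) + 85 = -4*(-5)*(67 + 15*16) + 85 = -4*(-5)*(67 + 240) + 85 = -4*(-5)*307 + 85 = 6140 + 85 = 6225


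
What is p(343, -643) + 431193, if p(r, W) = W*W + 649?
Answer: 845291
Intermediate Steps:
p(r, W) = 649 + W² (p(r, W) = W² + 649 = 649 + W²)
p(343, -643) + 431193 = (649 + (-643)²) + 431193 = (649 + 413449) + 431193 = 414098 + 431193 = 845291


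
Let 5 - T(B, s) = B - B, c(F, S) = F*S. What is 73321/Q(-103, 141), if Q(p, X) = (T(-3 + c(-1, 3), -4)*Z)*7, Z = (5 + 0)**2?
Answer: 73321/875 ≈ 83.795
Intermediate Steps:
Z = 25 (Z = 5**2 = 25)
T(B, s) = 5 (T(B, s) = 5 - (B - B) = 5 - 1*0 = 5 + 0 = 5)
Q(p, X) = 875 (Q(p, X) = (5*25)*7 = 125*7 = 875)
73321/Q(-103, 141) = 73321/875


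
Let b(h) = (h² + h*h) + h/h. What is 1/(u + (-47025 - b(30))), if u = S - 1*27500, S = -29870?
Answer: -1/106196 ≈ -9.4165e-6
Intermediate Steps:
b(h) = 1 + 2*h² (b(h) = (h² + h²) + 1 = 2*h² + 1 = 1 + 2*h²)
u = -57370 (u = -29870 - 1*27500 = -29870 - 27500 = -57370)
1/(u + (-47025 - b(30))) = 1/(-57370 + (-47025 - (1 + 2*30²))) = 1/(-57370 + (-47025 - (1 + 2*900))) = 1/(-57370 + (-47025 - (1 + 1800))) = 1/(-57370 + (-47025 - 1*1801)) = 1/(-57370 + (-47025 - 1801)) = 1/(-57370 - 48826) = 1/(-106196) = -1/106196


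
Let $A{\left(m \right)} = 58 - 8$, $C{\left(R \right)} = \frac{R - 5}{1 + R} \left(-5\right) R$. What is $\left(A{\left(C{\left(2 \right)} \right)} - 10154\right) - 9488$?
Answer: $-19592$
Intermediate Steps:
$C{\left(R \right)} = - \frac{5 R \left(-5 + R\right)}{1 + R}$ ($C{\left(R \right)} = \frac{-5 + R}{1 + R} \left(-5\right) R = - \frac{5 \left(-5 + R\right)}{1 + R} R = - \frac{5 R \left(-5 + R\right)}{1 + R}$)
$A{\left(m \right)} = 50$
$\left(A{\left(C{\left(2 \right)} \right)} - 10154\right) - 9488 = \left(50 - 10154\right) - 9488 = -10104 - 9488 = -19592$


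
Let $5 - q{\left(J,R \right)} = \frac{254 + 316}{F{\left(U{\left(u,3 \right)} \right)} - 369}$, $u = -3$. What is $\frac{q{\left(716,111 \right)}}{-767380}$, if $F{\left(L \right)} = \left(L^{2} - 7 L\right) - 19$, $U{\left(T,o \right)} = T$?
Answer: $- \frac{59}{6868051} \approx -8.5905 \cdot 10^{-6}$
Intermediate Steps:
$F{\left(L \right)} = -19 + L^{2} - 7 L$
$q{\left(J,R \right)} = \frac{1180}{179}$ ($q{\left(J,R \right)} = 5 - \frac{254 + 316}{\left(-19 + \left(-3\right)^{2} - -21\right) - 369} = 5 - \frac{570}{\left(-19 + 9 + 21\right) - 369} = 5 - \frac{570}{11 - 369} = 5 - \frac{570}{-358} = 5 - 570 \left(- \frac{1}{358}\right) = 5 - - \frac{285}{179} = 5 + \frac{285}{179} = \frac{1180}{179}$)
$\frac{q{\left(716,111 \right)}}{-767380} = \frac{1180}{179 \left(-767380\right)} = \frac{1180}{179} \left(- \frac{1}{767380}\right) = - \frac{59}{6868051}$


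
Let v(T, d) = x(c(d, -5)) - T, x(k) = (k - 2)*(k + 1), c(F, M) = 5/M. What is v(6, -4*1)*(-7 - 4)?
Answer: 66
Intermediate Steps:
x(k) = (1 + k)*(-2 + k) (x(k) = (-2 + k)*(1 + k) = (1 + k)*(-2 + k))
v(T, d) = -T (v(T, d) = (-2 + (5/(-5))² - 5/(-5)) - T = (-2 + (5*(-⅕))² - 5*(-1)/5) - T = (-2 + (-1)² - 1*(-1)) - T = (-2 + 1 + 1) - T = 0 - T = -T)
v(6, -4*1)*(-7 - 4) = (-1*6)*(-7 - 4) = -6*(-11) = 66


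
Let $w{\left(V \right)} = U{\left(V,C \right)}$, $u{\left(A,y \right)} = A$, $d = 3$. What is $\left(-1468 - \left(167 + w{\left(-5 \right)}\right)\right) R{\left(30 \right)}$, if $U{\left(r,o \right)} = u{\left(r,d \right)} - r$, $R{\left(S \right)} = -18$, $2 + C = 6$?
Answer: $29430$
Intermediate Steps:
$C = 4$ ($C = -2 + 6 = 4$)
$U{\left(r,o \right)} = 0$ ($U{\left(r,o \right)} = r - r = 0$)
$w{\left(V \right)} = 0$
$\left(-1468 - \left(167 + w{\left(-5 \right)}\right)\right) R{\left(30 \right)} = \left(-1468 - 167\right) \left(-18\right) = \left(-1635\right) \left(-18\right) = 29430$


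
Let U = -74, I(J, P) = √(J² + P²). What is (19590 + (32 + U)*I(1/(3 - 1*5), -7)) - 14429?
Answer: 5161 - 21*√197 ≈ 4866.3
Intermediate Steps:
(19590 + (32 + U)*I(1/(3 - 1*5), -7)) - 14429 = (19590 + (32 - 74)*√((1/(3 - 1*5))² + (-7)²)) - 14429 = (19590 - 42*√((1/(3 - 5))² + 49)) - 14429 = (19590 - 42*√((1/(-2))² + 49)) - 14429 = (19590 - 42*√((-½)² + 49)) - 14429 = (19590 - 42*√(¼ + 49)) - 14429 = (19590 - 21*√197) - 14429 = 5161 - 21*√197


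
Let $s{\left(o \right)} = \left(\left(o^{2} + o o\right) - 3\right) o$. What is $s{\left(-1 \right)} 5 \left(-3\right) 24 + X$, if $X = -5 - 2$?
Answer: $-367$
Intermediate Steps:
$s{\left(o \right)} = o \left(-3 + 2 o^{2}\right)$ ($s{\left(o \right)} = \left(\left(o^{2} + o^{2}\right) - 3\right) o = \left(2 o^{2} - 3\right) o = \left(-3 + 2 o^{2}\right) o = o \left(-3 + 2 o^{2}\right)$)
$X = -7$ ($X = -5 - 2 = -7$)
$s{\left(-1 \right)} 5 \left(-3\right) 24 + X = - (-3 + 2 \left(-1\right)^{2}) 5 \left(-3\right) 24 - 7 = - (-3 + 2 \cdot 1) 5 \left(-3\right) 24 - 7 = - (-3 + 2) 5 \left(-3\right) 24 - 7 = \left(-1\right) \left(-1\right) 5 \left(-3\right) 24 - 7 = 1 \cdot 5 \left(-3\right) 24 - 7 = 5 \left(-3\right) 24 - 7 = \left(-15\right) 24 - 7 = -360 - 7 = -367$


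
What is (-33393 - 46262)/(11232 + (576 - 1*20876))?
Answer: 79655/9068 ≈ 8.7842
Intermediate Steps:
(-33393 - 46262)/(11232 + (576 - 1*20876)) = -79655/(11232 + (576 - 20876)) = -79655/(11232 - 20300) = -79655/(-9068) = -79655*(-1/9068) = 79655/9068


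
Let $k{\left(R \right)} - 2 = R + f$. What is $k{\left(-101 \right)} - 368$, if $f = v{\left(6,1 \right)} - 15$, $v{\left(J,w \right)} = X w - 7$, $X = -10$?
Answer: $-499$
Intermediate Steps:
$v{\left(J,w \right)} = -7 - 10 w$ ($v{\left(J,w \right)} = - 10 w - 7 = -7 - 10 w$)
$f = -32$ ($f = \left(-7 - 10\right) - 15 = -17 - 15 = -32$)
$k{\left(R \right)} = -30 + R$ ($k{\left(R \right)} = 2 + \left(R - 32\right) = 2 + \left(-32 + R\right) = -30 + R$)
$k{\left(-101 \right)} - 368 = \left(-30 - 101\right) - 368 = -131 - 368 = -499$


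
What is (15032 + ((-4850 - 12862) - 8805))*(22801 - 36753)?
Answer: 160238720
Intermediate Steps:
(15032 + ((-4850 - 12862) - 8805))*(22801 - 36753) = (15032 + (-17712 - 8805))*(-13952) = (15032 - 26517)*(-13952) = -11485*(-13952) = 160238720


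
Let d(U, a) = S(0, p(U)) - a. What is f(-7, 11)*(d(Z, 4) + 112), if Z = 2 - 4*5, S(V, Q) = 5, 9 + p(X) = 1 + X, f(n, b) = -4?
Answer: -452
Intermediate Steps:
p(X) = -8 + X (p(X) = -9 + (1 + X) = -8 + X)
Z = -18 (Z = 2 - 20 = -18)
d(U, a) = 5 - a
f(-7, 11)*(d(Z, 4) + 112) = -4*((5 - 1*4) + 112) = -4*((5 - 4) + 112) = -4*(1 + 112) = -4*113 = -452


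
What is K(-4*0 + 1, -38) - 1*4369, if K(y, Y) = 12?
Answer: -4357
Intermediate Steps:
K(-4*0 + 1, -38) - 1*4369 = 12 - 1*4369 = 12 - 4369 = -4357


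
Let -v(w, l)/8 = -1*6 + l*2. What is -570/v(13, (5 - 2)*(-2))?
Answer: -95/24 ≈ -3.9583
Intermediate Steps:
v(w, l) = 48 - 16*l (v(w, l) = -8*(-1*6 + l*2) = -8*(-6 + 2*l) = 48 - 16*l)
-570/v(13, (5 - 2)*(-2)) = -570/(48 - 16*(5 - 2)*(-2)) = -570/(48 - 48*(-2)) = -570/(48 - 16*(-6)) = -570/(48 + 96) = -570/144 = -570*1/144 = -95/24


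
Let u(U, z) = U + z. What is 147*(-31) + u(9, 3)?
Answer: -4545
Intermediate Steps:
147*(-31) + u(9, 3) = 147*(-31) + (9 + 3) = -4557 + 12 = -4545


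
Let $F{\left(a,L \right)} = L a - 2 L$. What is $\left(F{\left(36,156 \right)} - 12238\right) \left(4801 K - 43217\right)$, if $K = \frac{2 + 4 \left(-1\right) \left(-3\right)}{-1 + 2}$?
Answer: $-166395198$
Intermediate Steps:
$F{\left(a,L \right)} = - 2 L + L a$
$K = 14$ ($K = \frac{2 - -12}{1} = \left(2 + 12\right) 1 = 14 \cdot 1 = 14$)
$\left(F{\left(36,156 \right)} - 12238\right) \left(4801 K - 43217\right) = \left(156 \left(-2 + 36\right) - 12238\right) \left(4801 \cdot 14 - 43217\right) = \left(156 \cdot 34 - 12238\right) \left(67214 - 43217\right) = \left(5304 - 12238\right) 23997 = \left(-6934\right) 23997 = -166395198$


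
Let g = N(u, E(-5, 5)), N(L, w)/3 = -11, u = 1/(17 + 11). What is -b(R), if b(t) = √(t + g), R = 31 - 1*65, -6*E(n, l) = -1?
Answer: -I*√67 ≈ -8.1853*I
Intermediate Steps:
E(n, l) = ⅙ (E(n, l) = -⅙*(-1) = ⅙)
u = 1/28 ≈ 0.035714
N(L, w) = -33 (N(L, w) = 3*(-11) = -33)
g = -33
R = -34 (R = 31 - 65 = -34)
b(t) = √(-33 + t) (b(t) = √(t - 33) = √(-33 + t))
-b(R) = -√(-33 - 34) = -√(-67) = -I*√67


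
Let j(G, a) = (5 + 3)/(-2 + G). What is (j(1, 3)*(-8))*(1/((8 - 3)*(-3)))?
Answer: -64/15 ≈ -4.2667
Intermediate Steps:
j(G, a) = 8/(-2 + G)
(j(1, 3)*(-8))*(1/((8 - 3)*(-3))) = ((8/(-2 + 1))*(-8))*(1/((8 - 3)*(-3))) = ((8/(-1))*(-8))*(-⅓/5) = ((8*(-1))*(-8))*((⅕)*(-⅓)) = -8*(-8)*(-1/15) = 64*(-1/15) = -64/15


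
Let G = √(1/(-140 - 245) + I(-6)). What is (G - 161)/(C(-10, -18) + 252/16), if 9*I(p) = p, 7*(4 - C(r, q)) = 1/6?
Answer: -13524/1657 + 4*I*√892815/91135 ≈ -8.1617 + 0.041472*I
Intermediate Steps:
C(r, q) = 167/42 (C(r, q) = 4 - ⅐/6 = 4 - ⅐*⅙ = 4 - 1/42 = 167/42)
I(p) = p/9
G = I*√892815/1155 (G = √(1/(-140 - 245) + (⅑)*(-6)) = √(1/(-385) - ⅔) = √(-1/385 - ⅔) = √(-773/1155) = I*√892815/1155 ≈ 0.81809*I)
(G - 161)/(C(-10, -18) + 252/16) = (I*√892815/1155 - 161)/(167/42 + 252/16) = (-161 + I*√892815/1155)/(167/42 + 252*(1/16)) = (-161 + I*√892815/1155)/(167/42 + 63/4) = (-161 + I*√892815/1155)/(1657/84) = (-161 + I*√892815/1155)*(84/1657) = -13524/1657 + 4*I*√892815/91135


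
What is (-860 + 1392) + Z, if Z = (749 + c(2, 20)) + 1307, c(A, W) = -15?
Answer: 2573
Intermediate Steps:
Z = 2041 (Z = (749 - 15) + 1307 = 734 + 1307 = 2041)
(-860 + 1392) + Z = (-860 + 1392) + 2041 = 532 + 2041 = 2573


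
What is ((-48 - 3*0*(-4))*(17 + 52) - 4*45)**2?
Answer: 12194064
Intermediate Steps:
((-48 - 3*0*(-4))*(17 + 52) - 4*45)**2 = ((-48 + 0*(-4))*69 - 180)**2 = ((-48 + 0)*69 - 180)**2 = (-48*69 - 180)**2 = (-3312 - 180)**2 = (-3492)**2 = 12194064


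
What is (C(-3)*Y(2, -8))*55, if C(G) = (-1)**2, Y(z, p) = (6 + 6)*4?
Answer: 2640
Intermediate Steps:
Y(z, p) = 48 (Y(z, p) = 12*4 = 48)
C(G) = 1
(C(-3)*Y(2, -8))*55 = (1*48)*55 = 48*55 = 2640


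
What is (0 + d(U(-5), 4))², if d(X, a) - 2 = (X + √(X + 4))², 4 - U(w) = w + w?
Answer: 60768 + 36288*√2 ≈ 1.1209e+5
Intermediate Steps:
U(w) = 4 - 2*w (U(w) = 4 - (w + w) = 4 - 2*w)
d(X, a) = 2 + (X + √(4 + X))² (d(X, a) = 2 + (X + √(X + 4))² = 2 + (X + √(4 + X))²)
(0 + d(U(-5), 4))² = (0 + (2 + ((4 - 2*(-5)) + √(4 + (4 - 2*(-5))))²))² = (0 + (2 + ((4 + 10) + √(4 + (4 + 10)))²))² = (0 + (2 + (14 + √(4 + 14))²))² = (0 + (2 + (14 + √18)²))² = (0 + (2 + (14 + 3*√2)²))² = (2 + (14 + 3*√2)²)²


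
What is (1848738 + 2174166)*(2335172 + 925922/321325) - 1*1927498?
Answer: 3018585673911004238/321325 ≈ 9.3942e+12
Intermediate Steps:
(1848738 + 2174166)*(2335172 + 925922/321325) - 1*1927498 = 4022904*(2335172 + 925922*(1/321325)) - 1927498 = 4022904*(2335172 + 925922/321325) - 1927498 = 4022904*(750350068822/321325) - 1927498 = 3018586293264299088/321325 - 1927498 = 3018585673911004238/321325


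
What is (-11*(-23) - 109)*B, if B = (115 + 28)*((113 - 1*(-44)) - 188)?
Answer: -638352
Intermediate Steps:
B = -4433 (B = 143*((113 + 44) - 188) = 143*(157 - 188) = 143*(-31) = -4433)
(-11*(-23) - 109)*B = (-11*(-23) - 109)*(-4433) = (253 - 109)*(-4433) = 144*(-4433) = -638352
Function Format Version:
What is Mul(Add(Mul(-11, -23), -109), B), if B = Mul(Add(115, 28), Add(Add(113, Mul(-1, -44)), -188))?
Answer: -638352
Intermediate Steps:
B = -4433 (B = Mul(143, Add(Add(113, 44), -188)) = Mul(143, Add(157, -188)) = Mul(143, -31) = -4433)
Mul(Add(Mul(-11, -23), -109), B) = Mul(Add(Mul(-11, -23), -109), -4433) = Mul(Add(253, -109), -4433) = Mul(144, -4433) = -638352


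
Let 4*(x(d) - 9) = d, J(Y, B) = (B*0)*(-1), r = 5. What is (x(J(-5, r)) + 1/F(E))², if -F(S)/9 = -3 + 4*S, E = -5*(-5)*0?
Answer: 59536/729 ≈ 81.668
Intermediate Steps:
J(Y, B) = 0 (J(Y, B) = 0*(-1) = 0)
x(d) = 9 + d/4
E = 0 (E = 25*0 = 0)
F(S) = 27 - 36*S (F(S) = -9*(-3 + 4*S) = 27 - 36*S)
(x(J(-5, r)) + 1/F(E))² = ((9 + (¼)*0) + 1/(27 - 36*0))² = ((9 + 0) + 1/(27 + 0))² = (9 + 1/27)² = (244/27)² = 59536/729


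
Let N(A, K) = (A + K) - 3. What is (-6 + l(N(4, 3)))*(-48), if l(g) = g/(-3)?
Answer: 352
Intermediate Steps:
N(A, K) = -3 + A + K
l(g) = -g/3 (l(g) = g*(-1/3) = -g/3)
(-6 + l(N(4, 3)))*(-48) = (-6 - (-3 + 4 + 3)/3)*(-48) = (-6 - 1/3*4)*(-48) = (-6 - 4/3)*(-48) = -22/3*(-48) = 352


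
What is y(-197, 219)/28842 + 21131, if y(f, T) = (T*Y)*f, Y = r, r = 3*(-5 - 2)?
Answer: 203455435/9614 ≈ 21162.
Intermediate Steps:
r = -21 (r = 3*(-7) = -21)
Y = -21
y(f, T) = -21*T*f (y(f, T) = (T*(-21))*f = (-21*T)*f = -21*T*f)
y(-197, 219)/28842 + 21131 = -21*219*(-197)/28842 + 21131 = 906003*(1/28842) + 21131 = 302001/9614 + 21131 = 203455435/9614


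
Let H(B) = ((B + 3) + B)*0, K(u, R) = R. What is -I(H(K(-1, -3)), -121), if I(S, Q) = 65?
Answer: -65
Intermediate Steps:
H(B) = 0 (H(B) = ((3 + B) + B)*0 = (3 + 2*B)*0 = 0)
-I(H(K(-1, -3)), -121) = -1*65 = -65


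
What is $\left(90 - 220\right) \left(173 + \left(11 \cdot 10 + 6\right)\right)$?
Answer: $-37570$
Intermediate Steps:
$\left(90 - 220\right) \left(173 + \left(11 \cdot 10 + 6\right)\right) = - 130 \left(173 + \left(110 + 6\right)\right) = - 130 \left(173 + 116\right) = \left(-130\right) 289 = -37570$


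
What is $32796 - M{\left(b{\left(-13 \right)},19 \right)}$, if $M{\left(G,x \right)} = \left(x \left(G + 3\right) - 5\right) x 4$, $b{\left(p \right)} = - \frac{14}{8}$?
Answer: $31371$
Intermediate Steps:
$b{\left(p \right)} = - \frac{7}{4}$ ($b{\left(p \right)} = \left(-14\right) \frac{1}{8} = - \frac{7}{4}$)
$M{\left(G,x \right)} = 4 x \left(-5 + x \left(3 + G\right)\right)$ ($M{\left(G,x \right)} = \left(x \left(3 + G\right) - 5\right) x 4 = \left(-5 + x \left(3 + G\right)\right) x 4 = x \left(-5 + x \left(3 + G\right)\right) 4 = 4 x \left(-5 + x \left(3 + G\right)\right)$)
$32796 - M{\left(b{\left(-13 \right)},19 \right)} = 32796 - 4 \cdot 19 \left(-5 + 3 \cdot 19 - \frac{133}{4}\right) = 32796 - 4 \cdot 19 \left(-5 + 57 - \frac{133}{4}\right) = 32796 - 4 \cdot 19 \cdot \frac{75}{4} = 32796 - 1425 = 31371$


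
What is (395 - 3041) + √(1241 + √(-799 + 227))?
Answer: -2646 + √(1241 + 2*I*√143) ≈ -2610.8 + 0.33944*I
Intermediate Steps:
(395 - 3041) + √(1241 + √(-799 + 227)) = -2646 + √(1241 + √(-572)) = -2646 + √(1241 + 2*I*√143)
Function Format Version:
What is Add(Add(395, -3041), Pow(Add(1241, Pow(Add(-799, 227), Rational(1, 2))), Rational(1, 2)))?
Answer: Add(-2646, Pow(Add(1241, Mul(2, I, Pow(143, Rational(1, 2)))), Rational(1, 2))) ≈ Add(-2610.8, Mul(0.33944, I))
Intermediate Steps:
Add(Add(395, -3041), Pow(Add(1241, Pow(Add(-799, 227), Rational(1, 2))), Rational(1, 2))) = Add(-2646, Pow(Add(1241, Pow(-572, Rational(1, 2))), Rational(1, 2))) = Add(-2646, Pow(Add(1241, Mul(2, I, Pow(143, Rational(1, 2)))), Rational(1, 2)))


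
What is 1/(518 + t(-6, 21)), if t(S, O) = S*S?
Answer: 1/554 ≈ 0.0018051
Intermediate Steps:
t(S, O) = S**2
1/(518 + t(-6, 21)) = 1/(518 + (-6)**2) = 1/(518 + 36) = 1/554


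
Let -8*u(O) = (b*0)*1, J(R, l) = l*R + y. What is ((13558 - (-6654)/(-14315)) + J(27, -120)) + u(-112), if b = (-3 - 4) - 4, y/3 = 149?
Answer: 154094321/14315 ≈ 10765.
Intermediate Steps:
y = 447 (y = 3*149 = 447)
b = -11 (b = -7 - 4 = -11)
J(R, l) = 447 + R*l (J(R, l) = l*R + 447 = R*l + 447 = 447 + R*l)
u(O) = 0 (u(O) = -(-11*0)/8 = -0 = -1/8*0 = 0)
((13558 - (-6654)/(-14315)) + J(27, -120)) + u(-112) = ((13558 - (-6654)/(-14315)) + (447 + 27*(-120))) + 0 = ((13558 - (-6654)*(-1)/14315) + (447 - 3240)) + 0 = ((13558 - 1*6654/14315) - 2793) + 0 = ((13558 - 6654/14315) - 2793) + 0 = (194076116/14315 - 2793) + 0 = 154094321/14315 + 0 = 154094321/14315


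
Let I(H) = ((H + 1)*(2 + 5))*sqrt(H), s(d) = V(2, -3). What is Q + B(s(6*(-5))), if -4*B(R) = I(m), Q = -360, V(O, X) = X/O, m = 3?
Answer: -360 - 7*sqrt(3) ≈ -372.12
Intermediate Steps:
s(d) = -3/2
I(H) = sqrt(H)*(7 + 7*H) (I(H) = ((1 + H)*7)*sqrt(H) = (7 + 7*H)*sqrt(H) = sqrt(H)*(7 + 7*H))
B(R) = -7*sqrt(3) (B(R) = -7*sqrt(3)*(1 + 3)/4 = -7*sqrt(3)*4/4 = -7*sqrt(3))
Q + B(s(6*(-5))) = -360 - 7*sqrt(3)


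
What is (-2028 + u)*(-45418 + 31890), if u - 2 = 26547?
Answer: -331720088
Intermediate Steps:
u = 26549 (u = 2 + 26547 = 26549)
(-2028 + u)*(-45418 + 31890) = (-2028 + 26549)*(-45418 + 31890) = 24521*(-13528) = -331720088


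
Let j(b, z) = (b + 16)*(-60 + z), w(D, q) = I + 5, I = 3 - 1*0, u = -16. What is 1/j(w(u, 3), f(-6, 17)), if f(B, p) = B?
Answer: -1/1584 ≈ -0.00063131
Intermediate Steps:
I = 3 (I = 3 + 0 = 3)
w(D, q) = 8 (w(D, q) = 3 + 5 = 8)
j(b, z) = (-60 + z)*(16 + b) (j(b, z) = (16 + b)*(-60 + z) = (-60 + z)*(16 + b))
1/j(w(u, 3), f(-6, 17)) = 1/(-960 - 60*8 + 16*(-6) + 8*(-6)) = 1/(-960 - 480 - 96 - 48) = 1/(-1584) = -1/1584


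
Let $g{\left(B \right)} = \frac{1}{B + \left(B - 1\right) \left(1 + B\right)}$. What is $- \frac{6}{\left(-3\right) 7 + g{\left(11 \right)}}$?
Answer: $\frac{393}{1375} \approx 0.28582$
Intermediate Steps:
$g{\left(B \right)} = \frac{1}{B + \left(1 + B\right) \left(-1 + B\right)}$ ($g{\left(B \right)} = \frac{1}{B + \left(-1 + B\right) \left(1 + B\right)} = \frac{1}{B + \left(1 + B\right) \left(-1 + B\right)}$)
$- \frac{6}{\left(-3\right) 7 + g{\left(11 \right)}} = - \frac{6}{\left(-3\right) 7 + \frac{1}{-1 + 11 + 11^{2}}} = - \frac{6}{-21 + \frac{1}{-1 + 11 + 121}} = - \frac{6}{-21 + \frac{1}{131}} = - \frac{6}{- \frac{2750}{131}} = \left(-6\right) \left(- \frac{131}{2750}\right) = \frac{393}{1375}$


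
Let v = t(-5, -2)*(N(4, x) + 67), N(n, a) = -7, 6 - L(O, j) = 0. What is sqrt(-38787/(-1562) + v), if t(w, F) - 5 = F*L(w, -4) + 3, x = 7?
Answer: I*sqrt(524977266)/1562 ≈ 14.669*I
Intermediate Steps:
L(O, j) = 6 (L(O, j) = 6 - 1*0 = 6 + 0 = 6)
t(w, F) = 8 + 6*F (t(w, F) = 5 + (F*6 + 3) = 5 + (6*F + 3) = 5 + (3 + 6*F) = 8 + 6*F)
v = -240 (v = (8 + 6*(-2))*(-7 + 67) = (8 - 12)*60 = -4*60 = -240)
sqrt(-38787/(-1562) + v) = sqrt(-38787/(-1562) - 240) = sqrt(-38787*(-1/1562) - 240) = sqrt(38787/1562 - 240) = sqrt(-336093/1562) = I*sqrt(524977266)/1562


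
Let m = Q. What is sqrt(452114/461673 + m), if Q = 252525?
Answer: sqrt(5980431323041383)/153891 ≈ 502.52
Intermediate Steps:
m = 252525
sqrt(452114/461673 + m) = sqrt(452114/461673 + 252525) = sqrt(116584426439/461673) = sqrt(5980431323041383)/153891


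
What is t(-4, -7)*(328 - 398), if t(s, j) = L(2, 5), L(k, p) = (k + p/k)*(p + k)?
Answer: -2205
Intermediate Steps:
L(k, p) = (k + p)*(k + p/k) (L(k, p) = (k + p/k)*(k + p) = (k + p)*(k + p/k))
t(s, j) = 63/2 (t(s, j) = 5 + 2**2 + 2*5 + 5**2/2 = 5 + 4 + 10 + (1/2)*25 = 5 + 4 + 10 + 25/2 = 63/2)
t(-4, -7)*(328 - 398) = 63*(328 - 398)/2 = (63/2)*(-70) = -2205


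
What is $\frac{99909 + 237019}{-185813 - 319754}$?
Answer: $- \frac{336928}{505567} \approx -0.66644$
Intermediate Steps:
$\frac{99909 + 237019}{-185813 - 319754} = \frac{336928}{-505567} = 336928 \left(- \frac{1}{505567}\right) = - \frac{336928}{505567}$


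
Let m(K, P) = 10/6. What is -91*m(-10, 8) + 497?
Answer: 1036/3 ≈ 345.33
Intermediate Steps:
m(K, P) = 5/3 (m(K, P) = 10*(1/6) = 5/3)
-91*m(-10, 8) + 497 = -91*5/3 + 497 = -455/3 + 497 = 1036/3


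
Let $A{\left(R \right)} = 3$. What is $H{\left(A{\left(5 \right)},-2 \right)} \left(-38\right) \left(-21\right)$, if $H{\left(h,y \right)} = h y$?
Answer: $-4788$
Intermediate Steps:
$H{\left(A{\left(5 \right)},-2 \right)} \left(-38\right) \left(-21\right) = 3 \left(-2\right) \left(-38\right) \left(-21\right) = \left(-6\right) \left(-38\right) \left(-21\right) = 228 \left(-21\right) = -4788$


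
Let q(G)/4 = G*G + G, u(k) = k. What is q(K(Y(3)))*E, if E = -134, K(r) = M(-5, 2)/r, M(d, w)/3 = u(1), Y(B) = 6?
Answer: -402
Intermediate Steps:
M(d, w) = 3 (M(d, w) = 3*1 = 3)
K(r) = 3/r
q(G) = 4*G + 4*G² (q(G) = 4*(G*G + G) = 4*(G² + G) = 4*(G + G²) = 4*G + 4*G²)
q(K(Y(3)))*E = (4*(3/6)*(1 + 3/6))*(-134) = (4*(3*(⅙))*(1 + 3*(⅙)))*(-134) = (4*(½)*(1 + ½))*(-134) = (4*(½)*(3/2))*(-134) = 3*(-134) = -402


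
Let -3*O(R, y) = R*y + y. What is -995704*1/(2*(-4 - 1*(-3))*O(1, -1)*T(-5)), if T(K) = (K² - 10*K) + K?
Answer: 373389/35 ≈ 10668.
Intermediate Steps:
O(R, y) = -y/3 - R*y/3 (O(R, y) = -(R*y + y)/3 = -(y + R*y)/3 = -y/3 - R*y/3)
T(K) = K² - 9*K
-995704*1/(2*(-4 - 1*(-3))*O(1, -1)*T(-5)) = -995704*(-3/(10*(1 + 1)*(-9 - 5)*(-4 - 1*(-3)))) = -995704*3/(280*(-4 + 3)) = -995704/((70*(2*(-1)))*(⅔)) = -995704/((70*(-2))*(⅔)) = -995704/((-140*⅔)) = -995704/(-280/3) = -995704*(-3/280) = 373389/35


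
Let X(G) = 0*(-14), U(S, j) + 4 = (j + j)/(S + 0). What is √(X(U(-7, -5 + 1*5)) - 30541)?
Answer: I*√30541 ≈ 174.76*I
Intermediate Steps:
U(S, j) = -4 + 2*j/S (U(S, j) = -4 + (j + j)/(S + 0) = -4 + (2*j)/S = -4 + 2*j/S)
X(G) = 0
√(X(U(-7, -5 + 1*5)) - 30541) = √(0 - 30541) = √(-30541) = I*√30541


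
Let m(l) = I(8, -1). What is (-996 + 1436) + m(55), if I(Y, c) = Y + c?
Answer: 447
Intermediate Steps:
m(l) = 7 (m(l) = 8 - 1 = 7)
(-996 + 1436) + m(55) = (-996 + 1436) + 7 = 440 + 7 = 447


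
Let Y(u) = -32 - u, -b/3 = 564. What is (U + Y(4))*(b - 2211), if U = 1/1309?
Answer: 183921069/1309 ≈ 1.4051e+5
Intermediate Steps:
U = 1/1309 ≈ 0.00076394
b = -1692 (b = -3*564 = -1692)
(U + Y(4))*(b - 2211) = (1/1309 + (-32 - 1*4))*(-1692 - 2211) = (1/1309 + (-32 - 4))*(-3903) = (1/1309 - 36)*(-3903) = -47123/1309*(-3903) = 183921069/1309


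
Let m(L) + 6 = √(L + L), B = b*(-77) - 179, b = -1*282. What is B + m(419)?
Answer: 21529 + √838 ≈ 21558.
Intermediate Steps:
b = -282
B = 21535 (B = -282*(-77) - 179 = 21714 - 179 = 21535)
m(L) = -6 + √2*√L (m(L) = -6 + √(L + L) = -6 + √(2*L) = -6 + √2*√L)
B + m(419) = 21535 + (-6 + √2*√419) = 21535 + (-6 + √838) = 21529 + √838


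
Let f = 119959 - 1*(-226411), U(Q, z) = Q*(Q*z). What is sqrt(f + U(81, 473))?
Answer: sqrt(3449723) ≈ 1857.3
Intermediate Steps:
U(Q, z) = z*Q**2
f = 346370 (f = 119959 + 226411 = 346370)
sqrt(f + U(81, 473)) = sqrt(346370 + 473*81**2) = sqrt(346370 + 473*6561) = sqrt(346370 + 3103353) = sqrt(3449723)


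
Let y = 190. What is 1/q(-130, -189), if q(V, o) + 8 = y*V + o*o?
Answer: 1/11013 ≈ 9.0802e-5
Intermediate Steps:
q(V, o) = -8 + o**2 + 190*V (q(V, o) = -8 + (190*V + o*o) = -8 + (190*V + o**2) = -8 + (o**2 + 190*V) = -8 + o**2 + 190*V)
1/q(-130, -189) = 1/(-8 + (-189)**2 + 190*(-130)) = 1/(-8 + 35721 - 24700) = 1/11013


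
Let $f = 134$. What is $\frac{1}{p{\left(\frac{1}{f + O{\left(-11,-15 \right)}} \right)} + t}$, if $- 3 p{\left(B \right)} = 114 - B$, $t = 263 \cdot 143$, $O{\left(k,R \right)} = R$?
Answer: $\frac{357}{13412848} \approx 2.6616 \cdot 10^{-5}$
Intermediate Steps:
$t = 37609$
$p{\left(B \right)} = -38 + \frac{B}{3}$ ($p{\left(B \right)} = - \frac{114 - B}{3} = -38 + \frac{B}{3}$)
$\frac{1}{p{\left(\frac{1}{f + O{\left(-11,-15 \right)}} \right)} + t} = \frac{1}{\left(-38 + \frac{1}{3 \left(134 - 15\right)}\right) + 37609} = \frac{1}{\left(-38 + \frac{1}{3 \cdot 119}\right) + 37609} = \frac{1}{\left(-38 + \frac{1}{3} \cdot \frac{1}{119}\right) + 37609} = \frac{1}{\left(-38 + \frac{1}{357}\right) + 37609} = \frac{1}{- \frac{13565}{357} + 37609} = \frac{1}{\frac{13412848}{357}} = \frac{357}{13412848}$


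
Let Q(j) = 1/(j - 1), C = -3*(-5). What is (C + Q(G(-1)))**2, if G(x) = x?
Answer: 841/4 ≈ 210.25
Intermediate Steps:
C = 15
Q(j) = 1/(-1 + j)
(C + Q(G(-1)))**2 = (15 + 1/(-1 - 1))**2 = (15 + 1/(-2))**2 = (15 - 1/2)**2 = (29/2)**2 = 841/4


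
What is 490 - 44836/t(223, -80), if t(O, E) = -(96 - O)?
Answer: 17394/127 ≈ 136.96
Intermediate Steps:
t(O, E) = -96 + O
490 - 44836/t(223, -80) = 490 - 44836/(-96 + 223) = 490 - 44836/127 = 17394/127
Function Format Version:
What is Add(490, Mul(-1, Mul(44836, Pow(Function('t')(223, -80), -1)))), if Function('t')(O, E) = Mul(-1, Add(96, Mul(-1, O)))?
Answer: Rational(17394, 127) ≈ 136.96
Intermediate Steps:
Function('t')(O, E) = Add(-96, O)
Add(490, Mul(-1, Mul(44836, Pow(Function('t')(223, -80), -1)))) = Add(490, Mul(-1, Mul(44836, Pow(Add(-96, 223), -1)))) = Add(490, Mul(-1, Mul(44836, Pow(127, -1)))) = Add(490, Mul(-1, Mul(44836, Rational(1, 127)))) = Add(490, Mul(-1, Rational(44836, 127))) = Add(490, Rational(-44836, 127)) = Rational(17394, 127)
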